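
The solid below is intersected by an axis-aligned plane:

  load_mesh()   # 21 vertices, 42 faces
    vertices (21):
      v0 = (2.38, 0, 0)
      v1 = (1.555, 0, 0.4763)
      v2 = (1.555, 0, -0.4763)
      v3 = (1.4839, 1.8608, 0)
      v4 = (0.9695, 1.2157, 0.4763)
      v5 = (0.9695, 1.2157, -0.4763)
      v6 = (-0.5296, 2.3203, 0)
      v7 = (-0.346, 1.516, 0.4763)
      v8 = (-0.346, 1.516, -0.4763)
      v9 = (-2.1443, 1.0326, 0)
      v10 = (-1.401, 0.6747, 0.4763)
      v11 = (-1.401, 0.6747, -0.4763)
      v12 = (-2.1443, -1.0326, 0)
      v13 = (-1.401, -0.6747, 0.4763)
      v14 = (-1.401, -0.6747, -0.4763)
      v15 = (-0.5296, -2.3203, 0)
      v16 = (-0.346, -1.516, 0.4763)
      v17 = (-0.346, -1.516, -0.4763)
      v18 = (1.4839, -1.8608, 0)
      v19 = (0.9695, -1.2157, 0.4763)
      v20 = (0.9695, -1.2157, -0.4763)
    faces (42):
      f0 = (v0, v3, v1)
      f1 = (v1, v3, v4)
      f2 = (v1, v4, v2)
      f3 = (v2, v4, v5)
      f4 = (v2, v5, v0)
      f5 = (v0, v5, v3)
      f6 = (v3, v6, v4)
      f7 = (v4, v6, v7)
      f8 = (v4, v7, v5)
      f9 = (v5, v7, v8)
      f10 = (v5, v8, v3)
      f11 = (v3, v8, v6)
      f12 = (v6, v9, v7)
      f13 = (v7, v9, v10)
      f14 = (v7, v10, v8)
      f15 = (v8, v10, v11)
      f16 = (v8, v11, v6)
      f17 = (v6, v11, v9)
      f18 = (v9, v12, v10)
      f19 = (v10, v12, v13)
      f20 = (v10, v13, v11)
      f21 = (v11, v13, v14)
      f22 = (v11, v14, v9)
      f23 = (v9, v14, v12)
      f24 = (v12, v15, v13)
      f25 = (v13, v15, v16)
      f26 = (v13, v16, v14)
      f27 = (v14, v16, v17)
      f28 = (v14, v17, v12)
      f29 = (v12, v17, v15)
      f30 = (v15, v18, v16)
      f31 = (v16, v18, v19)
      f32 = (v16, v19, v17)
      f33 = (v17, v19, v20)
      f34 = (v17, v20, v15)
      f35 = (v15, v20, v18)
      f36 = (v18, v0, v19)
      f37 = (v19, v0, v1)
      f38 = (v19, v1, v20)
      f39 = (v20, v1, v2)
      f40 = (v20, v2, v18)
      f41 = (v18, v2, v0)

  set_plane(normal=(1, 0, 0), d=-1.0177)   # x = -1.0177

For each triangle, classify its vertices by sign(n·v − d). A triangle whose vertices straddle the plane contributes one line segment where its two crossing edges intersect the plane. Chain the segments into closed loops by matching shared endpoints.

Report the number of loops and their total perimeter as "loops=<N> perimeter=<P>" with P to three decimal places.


Straddling triangles (12 of 42):
  (v6,v9,v7) [+-+] → (-1.0177, 1.93105, 0)–(-1.0177, 1.33544, 0.298393)  len=0.6662
  (v7,v9,v10) [+--] → (-1.0177, 1.33544, 0.298393)–(-1.0177, 0.980359, 0.4763)  len=0.3972
  (v7,v10,v8) [+-+] → (-1.0177, 0.980359, 0.4763)–(-1.0177, 0.980359, 0.130204)  len=0.3461
  (v8,v10,v11) [+--] → (-1.0177, 0.980359, 0.130204)–(-1.0177, 0.980359, -0.4763)  len=0.6065
  (v8,v11,v6) [+-+] → (-1.0177, 0.980359, -0.4763)–(-1.0177, 1.39854, -0.266791)  len=0.4677
  (v6,v11,v9) [+--] → (-1.0177, 1.39854, -0.266791)–(-1.0177, 1.93105, 0)  len=0.5956
  (v12,v15,v13) [-+-] → (-1.0177, -1.93105, 0)–(-1.0177, -1.39854, 0.266791)  len=0.5956
  (v13,v15,v16) [-++] → (-1.0177, -1.39854, 0.266791)–(-1.0177, -0.980359, 0.4763)  len=0.4677
  (v13,v16,v14) [-+-] → (-1.0177, -0.980359, 0.4763)–(-1.0177, -0.980359, -0.130204)  len=0.6065
  (v14,v16,v17) [-++] → (-1.0177, -0.980359, -0.130204)–(-1.0177, -0.980359, -0.4763)  len=0.3461
  (v14,v17,v12) [-+-] → (-1.0177, -0.980359, -0.4763)–(-1.0177, -1.33544, -0.298393)  len=0.3972
  (v12,v17,v15) [-++] → (-1.0177, -1.33544, -0.298393)–(-1.0177, -1.93105, 0)  len=0.6662

Chained into 2 loop(s):
  loop 1: 6 segments, perimeter = 3.0793
  loop 2: 6 segments, perimeter = 3.0793
Total perimeter = 6.159

loops=2 perimeter=6.159


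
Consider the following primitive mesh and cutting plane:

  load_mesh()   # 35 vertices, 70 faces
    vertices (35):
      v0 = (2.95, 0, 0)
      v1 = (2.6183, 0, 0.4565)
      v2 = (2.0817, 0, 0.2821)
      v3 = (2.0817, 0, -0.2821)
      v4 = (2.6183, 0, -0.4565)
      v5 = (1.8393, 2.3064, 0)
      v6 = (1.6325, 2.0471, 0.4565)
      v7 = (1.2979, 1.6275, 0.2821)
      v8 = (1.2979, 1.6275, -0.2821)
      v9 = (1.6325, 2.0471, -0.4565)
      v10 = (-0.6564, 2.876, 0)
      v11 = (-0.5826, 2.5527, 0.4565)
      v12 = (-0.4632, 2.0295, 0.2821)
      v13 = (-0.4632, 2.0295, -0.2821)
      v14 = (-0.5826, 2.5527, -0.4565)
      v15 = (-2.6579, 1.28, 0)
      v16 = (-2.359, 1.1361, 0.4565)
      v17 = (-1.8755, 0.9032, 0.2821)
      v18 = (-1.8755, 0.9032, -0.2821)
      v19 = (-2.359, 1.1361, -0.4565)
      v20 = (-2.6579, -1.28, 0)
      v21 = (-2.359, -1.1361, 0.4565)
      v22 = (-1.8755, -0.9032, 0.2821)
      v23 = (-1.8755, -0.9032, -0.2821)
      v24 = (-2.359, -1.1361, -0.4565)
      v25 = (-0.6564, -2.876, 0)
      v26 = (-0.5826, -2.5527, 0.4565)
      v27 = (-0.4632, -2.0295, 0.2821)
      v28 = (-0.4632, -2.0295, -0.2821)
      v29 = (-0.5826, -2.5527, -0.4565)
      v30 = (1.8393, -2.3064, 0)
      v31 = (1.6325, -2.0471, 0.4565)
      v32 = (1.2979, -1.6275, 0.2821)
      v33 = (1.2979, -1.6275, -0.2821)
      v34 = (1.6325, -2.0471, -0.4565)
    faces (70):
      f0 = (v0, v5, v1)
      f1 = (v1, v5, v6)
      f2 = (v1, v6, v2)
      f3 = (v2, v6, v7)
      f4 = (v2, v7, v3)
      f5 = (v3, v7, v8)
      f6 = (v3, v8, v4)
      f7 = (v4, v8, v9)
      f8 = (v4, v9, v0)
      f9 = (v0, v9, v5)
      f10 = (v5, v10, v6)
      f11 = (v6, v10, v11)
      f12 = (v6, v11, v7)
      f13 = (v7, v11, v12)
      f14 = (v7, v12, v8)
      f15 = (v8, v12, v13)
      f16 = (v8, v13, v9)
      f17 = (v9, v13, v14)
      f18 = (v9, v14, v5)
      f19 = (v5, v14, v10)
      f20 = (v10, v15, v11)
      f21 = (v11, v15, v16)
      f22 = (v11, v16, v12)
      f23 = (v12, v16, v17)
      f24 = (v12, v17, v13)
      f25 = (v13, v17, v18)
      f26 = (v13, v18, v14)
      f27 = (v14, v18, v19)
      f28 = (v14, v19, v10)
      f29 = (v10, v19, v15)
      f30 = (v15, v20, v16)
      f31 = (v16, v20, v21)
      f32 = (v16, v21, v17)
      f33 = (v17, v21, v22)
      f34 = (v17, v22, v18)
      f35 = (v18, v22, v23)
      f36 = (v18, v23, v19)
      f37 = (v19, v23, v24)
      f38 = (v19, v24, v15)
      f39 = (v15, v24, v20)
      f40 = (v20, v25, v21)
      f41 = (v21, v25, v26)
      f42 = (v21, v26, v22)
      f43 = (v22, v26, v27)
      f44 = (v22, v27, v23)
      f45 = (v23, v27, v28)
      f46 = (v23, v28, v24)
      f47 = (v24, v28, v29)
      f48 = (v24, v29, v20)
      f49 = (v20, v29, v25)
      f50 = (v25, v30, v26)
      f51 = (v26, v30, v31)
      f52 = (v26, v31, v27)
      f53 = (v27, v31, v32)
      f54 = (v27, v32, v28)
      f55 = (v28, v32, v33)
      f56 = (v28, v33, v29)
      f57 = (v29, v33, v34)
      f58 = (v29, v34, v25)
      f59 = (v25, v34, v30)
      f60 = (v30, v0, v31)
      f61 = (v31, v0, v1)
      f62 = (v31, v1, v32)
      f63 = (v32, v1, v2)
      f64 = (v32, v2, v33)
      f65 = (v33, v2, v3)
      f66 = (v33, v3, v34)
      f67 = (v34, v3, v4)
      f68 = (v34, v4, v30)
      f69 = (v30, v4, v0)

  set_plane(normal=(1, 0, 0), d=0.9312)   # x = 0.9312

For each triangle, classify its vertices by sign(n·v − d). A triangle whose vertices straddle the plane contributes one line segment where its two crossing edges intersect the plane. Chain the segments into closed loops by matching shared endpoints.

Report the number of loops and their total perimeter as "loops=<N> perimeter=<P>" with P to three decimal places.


loops=2 perimeter=5.431

Straddling triangles (20 of 70):
  (v5,v10,v6) [+-+] → (0.9312, 2.51366, 0)–(0.9312, 2.30107, 0.316632)  len=0.3814
  (v6,v10,v11) [+--] → (0.9312, 2.30107, 0.316632)–(0.9312, 2.20717, 0.4565)  len=0.1685
  (v6,v11,v7) [+-+] → (0.9312, 2.20717, 0.4565)–(0.9312, 1.80792, 0.316108)  len=0.4232
  (v7,v11,v12) [+--] → (0.9312, 1.80792, 0.316108)–(0.9312, 1.71121, 0.2821)  len=0.1025
  (v7,v12,v8) [+-+] → (0.9312, 1.71121, 0.2821)–(0.9312, 1.71121, -0.164621)  len=0.4467
  (v8,v12,v13) [+--] → (0.9312, 1.71121, -0.164621)–(0.9312, 1.71121, -0.2821)  len=0.1175
  (v8,v13,v9) [+-+] → (0.9312, 1.71121, -0.2821)–(0.9312, 2.04121, -0.398139)  len=0.3498
  (v9,v13,v14) [+--] → (0.9312, 2.04121, -0.398139)–(0.9312, 2.20717, -0.4565)  len=0.1759
  (v9,v14,v5) [+-+] → (0.9312, 2.20717, -0.4565)–(0.9312, 2.39875, -0.171166)  len=0.3437
  (v5,v14,v10) [+--] → (0.9312, 2.39875, -0.171166)–(0.9312, 2.51366, 0)  len=0.2062
  (v25,v30,v26) [-+-] → (0.9312, -2.51366, 0)–(0.9312, -2.39875, 0.171166)  len=0.2062
  (v26,v30,v31) [-++] → (0.9312, -2.39875, 0.171166)–(0.9312, -2.20717, 0.4565)  len=0.3437
  (v26,v31,v27) [-+-] → (0.9312, -2.20717, 0.4565)–(0.9312, -2.04121, 0.398139)  len=0.1759
  (v27,v31,v32) [-++] → (0.9312, -2.04121, 0.398139)–(0.9312, -1.71121, 0.2821)  len=0.3498
  (v27,v32,v28) [-+-] → (0.9312, -1.71121, 0.2821)–(0.9312, -1.71121, 0.164621)  len=0.1175
  (v28,v32,v33) [-++] → (0.9312, -1.71121, 0.164621)–(0.9312, -1.71121, -0.2821)  len=0.4467
  (v28,v33,v29) [-+-] → (0.9312, -1.71121, -0.2821)–(0.9312, -1.80792, -0.316108)  len=0.1025
  (v29,v33,v34) [-++] → (0.9312, -1.80792, -0.316108)–(0.9312, -2.20717, -0.4565)  len=0.4232
  (v29,v34,v25) [-+-] → (0.9312, -2.20717, -0.4565)–(0.9312, -2.30107, -0.316632)  len=0.1685
  (v25,v34,v30) [-++] → (0.9312, -2.30107, -0.316632)–(0.9312, -2.51366, 0)  len=0.3814

Chained into 2 loop(s):
  loop 1: 10 segments, perimeter = 2.7154
  loop 2: 10 segments, perimeter = 2.7154
Total perimeter = 5.431


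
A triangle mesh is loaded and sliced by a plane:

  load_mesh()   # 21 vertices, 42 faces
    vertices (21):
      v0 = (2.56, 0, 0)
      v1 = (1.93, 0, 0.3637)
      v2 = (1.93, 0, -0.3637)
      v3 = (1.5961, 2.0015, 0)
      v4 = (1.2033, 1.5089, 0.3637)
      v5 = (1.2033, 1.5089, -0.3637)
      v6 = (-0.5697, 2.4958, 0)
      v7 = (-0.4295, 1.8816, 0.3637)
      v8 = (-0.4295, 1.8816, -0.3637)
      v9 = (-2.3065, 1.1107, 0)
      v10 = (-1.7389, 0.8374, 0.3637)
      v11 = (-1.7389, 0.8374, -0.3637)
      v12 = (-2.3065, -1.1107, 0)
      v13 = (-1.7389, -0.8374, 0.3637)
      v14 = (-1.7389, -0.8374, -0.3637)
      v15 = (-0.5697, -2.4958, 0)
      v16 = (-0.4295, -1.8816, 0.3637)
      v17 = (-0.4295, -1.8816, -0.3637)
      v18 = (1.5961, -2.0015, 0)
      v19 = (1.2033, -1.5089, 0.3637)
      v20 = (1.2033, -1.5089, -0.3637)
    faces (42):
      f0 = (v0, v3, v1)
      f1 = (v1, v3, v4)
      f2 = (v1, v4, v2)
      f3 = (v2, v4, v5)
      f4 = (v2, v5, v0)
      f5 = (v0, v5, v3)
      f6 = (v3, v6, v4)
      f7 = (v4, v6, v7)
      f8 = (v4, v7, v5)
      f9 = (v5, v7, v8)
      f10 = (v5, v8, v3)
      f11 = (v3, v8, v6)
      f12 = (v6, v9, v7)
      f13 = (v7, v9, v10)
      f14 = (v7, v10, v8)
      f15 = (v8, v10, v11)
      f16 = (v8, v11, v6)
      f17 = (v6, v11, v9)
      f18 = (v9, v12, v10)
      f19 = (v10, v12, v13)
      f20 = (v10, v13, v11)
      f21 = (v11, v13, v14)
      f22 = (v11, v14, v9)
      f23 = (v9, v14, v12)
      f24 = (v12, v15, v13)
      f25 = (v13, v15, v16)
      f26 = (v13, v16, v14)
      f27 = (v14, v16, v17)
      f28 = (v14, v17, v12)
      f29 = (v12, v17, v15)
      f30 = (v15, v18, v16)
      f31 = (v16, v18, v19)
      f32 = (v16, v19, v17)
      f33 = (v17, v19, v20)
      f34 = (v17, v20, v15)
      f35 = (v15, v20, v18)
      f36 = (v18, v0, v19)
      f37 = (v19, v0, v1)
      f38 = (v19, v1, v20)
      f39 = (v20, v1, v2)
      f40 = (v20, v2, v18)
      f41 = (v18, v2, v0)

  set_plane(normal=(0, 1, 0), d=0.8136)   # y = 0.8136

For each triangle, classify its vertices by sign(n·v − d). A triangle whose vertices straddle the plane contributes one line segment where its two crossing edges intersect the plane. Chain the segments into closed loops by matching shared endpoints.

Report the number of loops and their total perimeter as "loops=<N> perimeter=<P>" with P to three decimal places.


loops=2 perimeter=4.258

Straddling triangles (12 of 42):
  (v0,v3,v1) [-+-] → (2.16818, 0.8136, 0)–(1.79427, 0.8136, 0.215858)  len=0.4317
  (v1,v3,v4) [-++] → (1.79427, 0.8136, 0.215858)–(1.53816, 0.8136, 0.3637)  len=0.2957
  (v1,v4,v2) [-+-] → (1.53816, 0.8136, 0.3637)–(1.53816, 0.8136, 0.0285146)  len=0.3352
  (v2,v4,v5) [-++] → (1.53816, 0.8136, 0.0285146)–(1.53816, 0.8136, -0.3637)  len=0.3922
  (v2,v5,v0) [-+-] → (1.53816, 0.8136, -0.3637)–(1.82847, 0.8136, -0.196107)  len=0.3352
  (v0,v5,v3) [-++] → (1.82847, 0.8136, -0.196107)–(2.16818, 0.8136, 0)  len=0.3923
  (v9,v12,v10) [+-+] → (-2.3065, 0.8136, 0)–(-1.74583, 0.8136, 0.359257)  len=0.6659
  (v10,v12,v13) [+--] → (-1.74583, 0.8136, 0.359257)–(-1.7389, 0.8136, 0.3637)  len=0.0082
  (v10,v13,v11) [+-+] → (-1.7389, 0.8136, 0.3637)–(-1.7389, 0.8136, -0.353363)  len=0.7171
  (v11,v13,v14) [+--] → (-1.7389, 0.8136, -0.353363)–(-1.7389, 0.8136, -0.3637)  len=0.0103
  (v11,v14,v9) [+-+] → (-1.7389, 0.8136, -0.3637)–(-2.21994, 0.8136, -0.055467)  len=0.5713
  (v9,v14,v12) [+--] → (-2.21994, 0.8136, -0.055467)–(-2.3065, 0.8136, 0)  len=0.1028

Chained into 2 loop(s):
  loop 1: 6 segments, perimeter = 2.1823
  loop 2: 6 segments, perimeter = 2.0757
Total perimeter = 4.258


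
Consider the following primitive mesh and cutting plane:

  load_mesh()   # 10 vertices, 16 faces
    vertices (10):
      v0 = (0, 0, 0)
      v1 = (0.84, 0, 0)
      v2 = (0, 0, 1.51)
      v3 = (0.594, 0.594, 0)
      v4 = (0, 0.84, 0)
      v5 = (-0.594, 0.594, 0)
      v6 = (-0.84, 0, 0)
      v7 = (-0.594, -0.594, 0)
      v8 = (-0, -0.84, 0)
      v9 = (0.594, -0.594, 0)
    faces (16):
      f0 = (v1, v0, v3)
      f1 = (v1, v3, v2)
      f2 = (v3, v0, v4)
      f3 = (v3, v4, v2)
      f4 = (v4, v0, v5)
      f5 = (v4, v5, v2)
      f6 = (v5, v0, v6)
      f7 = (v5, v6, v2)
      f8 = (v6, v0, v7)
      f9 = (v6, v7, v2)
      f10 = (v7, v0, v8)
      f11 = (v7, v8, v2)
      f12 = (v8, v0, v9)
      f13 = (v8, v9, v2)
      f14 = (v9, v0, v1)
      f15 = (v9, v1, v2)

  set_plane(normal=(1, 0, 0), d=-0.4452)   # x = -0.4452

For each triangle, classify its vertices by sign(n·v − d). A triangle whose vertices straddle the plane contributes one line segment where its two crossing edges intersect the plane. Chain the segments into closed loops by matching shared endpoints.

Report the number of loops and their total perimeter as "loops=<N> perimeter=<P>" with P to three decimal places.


Straddling triangles (8 of 16):
  (v4,v0,v5) [++-] → (-0.4452, 0.4452, 0)–(-0.4452, 0.655624, 0)  len=0.2104
  (v4,v5,v2) [+-+] → (-0.4452, 0.655624, 0)–(-0.4452, 0.4452, 0.378263)  len=0.4329
  (v5,v0,v6) [-+-] → (-0.4452, 0.4452, 0)–(-0.4452, 0, 0)  len=0.4452
  (v5,v6,v2) [--+] → (-0.4452, 0, 0.7097)–(-0.4452, 0.4452, 0.378263)  len=0.5550
  (v6,v0,v7) [-+-] → (-0.4452, 0, 0)–(-0.4452, -0.4452, 0)  len=0.4452
  (v6,v7,v2) [--+] → (-0.4452, -0.4452, 0.378263)–(-0.4452, 0, 0.7097)  len=0.5550
  (v7,v0,v8) [-++] → (-0.4452, -0.4452, 0)–(-0.4452, -0.655624, 0)  len=0.2104
  (v7,v8,v2) [-++] → (-0.4452, -0.655624, 0)–(-0.4452, -0.4452, 0.378263)  len=0.4329

Chained into 1 loop(s):
  loop 1: 8 segments, perimeter = 3.2870
Total perimeter = 3.287

loops=1 perimeter=3.287


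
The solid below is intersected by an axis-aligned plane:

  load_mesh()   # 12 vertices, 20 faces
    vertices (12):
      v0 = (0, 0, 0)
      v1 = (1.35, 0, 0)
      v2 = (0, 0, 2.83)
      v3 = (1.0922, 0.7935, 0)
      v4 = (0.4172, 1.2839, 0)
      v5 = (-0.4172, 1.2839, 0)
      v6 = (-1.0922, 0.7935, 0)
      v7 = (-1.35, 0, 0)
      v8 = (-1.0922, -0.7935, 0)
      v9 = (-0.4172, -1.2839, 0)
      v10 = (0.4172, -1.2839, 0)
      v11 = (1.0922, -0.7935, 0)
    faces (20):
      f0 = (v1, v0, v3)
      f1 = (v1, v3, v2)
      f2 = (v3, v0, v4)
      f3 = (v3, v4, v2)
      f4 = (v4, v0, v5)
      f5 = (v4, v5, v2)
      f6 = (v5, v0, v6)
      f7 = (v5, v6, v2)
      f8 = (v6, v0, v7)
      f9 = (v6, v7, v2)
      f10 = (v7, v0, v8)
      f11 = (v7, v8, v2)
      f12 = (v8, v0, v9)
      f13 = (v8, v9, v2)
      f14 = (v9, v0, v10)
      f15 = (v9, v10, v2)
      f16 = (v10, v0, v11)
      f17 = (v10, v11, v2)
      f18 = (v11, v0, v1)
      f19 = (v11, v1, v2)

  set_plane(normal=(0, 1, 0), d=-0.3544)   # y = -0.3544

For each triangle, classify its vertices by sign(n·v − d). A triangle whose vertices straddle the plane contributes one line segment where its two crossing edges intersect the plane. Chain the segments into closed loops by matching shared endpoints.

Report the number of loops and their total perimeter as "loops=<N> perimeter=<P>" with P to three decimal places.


Straddling triangles (10 of 20):
  (v7,v0,v8) [++-] → (-0.487808, -0.3544, 0)–(-1.23486, -0.3544, 0)  len=0.7471
  (v7,v8,v2) [+-+] → (-1.23486, -0.3544, 0)–(-0.487808, -0.3544, 1.56604)  len=1.7351
  (v8,v0,v9) [-+-] → (-0.487808, -0.3544, 0)–(-0.115161, -0.3544, 0)  len=0.3726
  (v8,v9,v2) [--+] → (-0.115161, -0.3544, 2.04882)–(-0.487808, -0.3544, 1.56604)  len=0.6099
  (v9,v0,v10) [-+-] → (-0.115161, -0.3544, 0)–(0.115161, -0.3544, 0)  len=0.2303
  (v9,v10,v2) [--+] → (0.115161, -0.3544, 2.04882)–(-0.115161, -0.3544, 2.04882)  len=0.2303
  (v10,v0,v11) [-+-] → (0.115161, -0.3544, 0)–(0.487808, -0.3544, 0)  len=0.3726
  (v10,v11,v2) [--+] → (0.487808, -0.3544, 1.56604)–(0.115161, -0.3544, 2.04882)  len=0.6099
  (v11,v0,v1) [-++] → (0.487808, -0.3544, 0)–(1.23486, -0.3544, 0)  len=0.7471
  (v11,v1,v2) [-++] → (1.23486, -0.3544, 0)–(0.487808, -0.3544, 1.56604)  len=1.7351

Chained into 1 loop(s):
  loop 1: 10 segments, perimeter = 7.3900
Total perimeter = 7.390

loops=1 perimeter=7.390


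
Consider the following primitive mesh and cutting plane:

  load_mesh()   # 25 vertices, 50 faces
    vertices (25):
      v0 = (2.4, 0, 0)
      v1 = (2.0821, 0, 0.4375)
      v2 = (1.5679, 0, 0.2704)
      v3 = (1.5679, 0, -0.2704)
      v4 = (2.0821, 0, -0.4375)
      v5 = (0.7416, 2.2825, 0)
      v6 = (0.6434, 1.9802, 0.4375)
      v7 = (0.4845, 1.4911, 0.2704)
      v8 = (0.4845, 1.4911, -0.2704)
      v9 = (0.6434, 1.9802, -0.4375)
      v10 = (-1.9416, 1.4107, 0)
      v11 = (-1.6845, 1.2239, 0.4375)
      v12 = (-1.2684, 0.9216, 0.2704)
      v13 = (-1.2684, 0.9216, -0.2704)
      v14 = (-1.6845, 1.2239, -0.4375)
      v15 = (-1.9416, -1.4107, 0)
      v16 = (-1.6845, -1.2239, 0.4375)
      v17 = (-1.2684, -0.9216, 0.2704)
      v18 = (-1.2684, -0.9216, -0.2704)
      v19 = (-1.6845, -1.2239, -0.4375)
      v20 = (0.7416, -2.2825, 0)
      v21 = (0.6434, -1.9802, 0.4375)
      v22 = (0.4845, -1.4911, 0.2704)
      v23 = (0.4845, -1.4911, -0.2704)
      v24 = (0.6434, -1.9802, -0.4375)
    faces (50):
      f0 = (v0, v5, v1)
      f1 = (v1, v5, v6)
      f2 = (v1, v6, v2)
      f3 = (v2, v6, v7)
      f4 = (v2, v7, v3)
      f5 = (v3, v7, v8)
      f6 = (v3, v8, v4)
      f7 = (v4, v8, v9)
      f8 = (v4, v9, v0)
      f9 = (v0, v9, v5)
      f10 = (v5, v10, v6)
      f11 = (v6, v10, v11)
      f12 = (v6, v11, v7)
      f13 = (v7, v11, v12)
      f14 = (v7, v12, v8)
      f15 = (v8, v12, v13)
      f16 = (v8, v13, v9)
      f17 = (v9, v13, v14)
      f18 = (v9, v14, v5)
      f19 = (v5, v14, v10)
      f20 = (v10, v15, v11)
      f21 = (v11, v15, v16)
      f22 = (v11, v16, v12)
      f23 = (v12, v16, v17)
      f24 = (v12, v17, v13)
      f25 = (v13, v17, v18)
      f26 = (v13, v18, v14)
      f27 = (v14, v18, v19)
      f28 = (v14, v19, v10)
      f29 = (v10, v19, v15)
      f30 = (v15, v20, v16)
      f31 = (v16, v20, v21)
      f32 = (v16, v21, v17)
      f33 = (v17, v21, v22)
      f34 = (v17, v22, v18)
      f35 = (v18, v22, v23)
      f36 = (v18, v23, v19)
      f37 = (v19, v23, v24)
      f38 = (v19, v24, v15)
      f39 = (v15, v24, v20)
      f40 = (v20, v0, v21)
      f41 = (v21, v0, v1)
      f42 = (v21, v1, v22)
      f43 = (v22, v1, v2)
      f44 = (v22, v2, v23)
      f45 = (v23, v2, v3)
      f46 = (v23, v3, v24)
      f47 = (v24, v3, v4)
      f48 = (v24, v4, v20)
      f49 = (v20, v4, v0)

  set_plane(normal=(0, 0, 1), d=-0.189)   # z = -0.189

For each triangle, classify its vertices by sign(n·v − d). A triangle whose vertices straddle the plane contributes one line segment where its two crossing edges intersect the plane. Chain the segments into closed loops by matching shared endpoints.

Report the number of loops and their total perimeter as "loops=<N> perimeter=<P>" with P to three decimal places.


loops=2 perimeter=22.515

Straddling triangles (20 of 50):
  (v2,v7,v3) [++-] → (1.40483, 0.224437, -0.189)–(1.5679, 0, -0.189)  len=0.2774
  (v3,v7,v8) [-+-] → (1.40483, 0.224437, -0.189)–(0.4845, 1.4911, -0.189)  len=1.5657
  (v4,v9,v0) [--+] → (1.64115, 0.855446, -0.189)–(2.26267, 0, -0.189)  len=1.0574
  (v0,v9,v5) [+-+] → (1.64115, 0.855446, -0.189)–(0.699178, 2.15191, -0.189)  len=1.6025
  (v7,v12,v8) [++-] → (0.220657, 1.40538, -0.189)–(0.4845, 1.4911, -0.189)  len=0.2774
  (v8,v12,v13) [-+-] → (0.220657, 1.40538, -0.189)–(-1.2684, 0.9216, -0.189)  len=1.5657
  (v9,v14,v5) [--+] → (-0.306475, 1.82518, -0.189)–(0.699178, 2.15191, -0.189)  len=1.0574
  (v5,v14,v10) [+-+] → (-0.306475, 1.82518, -0.189)–(-1.83053, 1.33, -0.189)  len=1.6025
  (v12,v17,v13) [++-] → (-1.2684, 0.644166, -0.189)–(-1.2684, 0.9216, -0.189)  len=0.2774
  (v13,v17,v18) [-+-] → (-1.2684, 0.644166, -0.189)–(-1.2684, -0.9216, -0.189)  len=1.5658
  (v14,v19,v10) [--+] → (-1.83053, 0.272553, -0.189)–(-1.83053, 1.33, -0.189)  len=1.0574
  (v10,v19,v15) [+-+] → (-1.83053, 0.272553, -0.189)–(-1.83053, -1.33, -0.189)  len=1.6026
  (v17,v22,v18) [++-] → (-1.00456, -1.00732, -0.189)–(-1.2684, -0.9216, -0.189)  len=0.2774
  (v18,v22,v23) [-+-] → (-1.00456, -1.00732, -0.189)–(0.4845, -1.4911, -0.189)  len=1.5657
  (v19,v24,v15) [--+] → (-0.82488, -1.65672, -0.189)–(-1.83053, -1.33, -0.189)  len=1.0574
  (v15,v24,v20) [+-+] → (-0.82488, -1.65672, -0.189)–(0.699178, -2.15191, -0.189)  len=1.6025
  (v22,v2,v23) [++-] → (0.647571, -1.26666, -0.189)–(0.4845, -1.4911, -0.189)  len=0.2774
  (v23,v2,v3) [-+-] → (0.647571, -1.26666, -0.189)–(1.5679, 0, -0.189)  len=1.5657
  (v24,v4,v20) [--+] → (1.3207, -1.29646, -0.189)–(0.699178, -2.15191, -0.189)  len=1.0574
  (v20,v4,v0) [+-+] → (1.3207, -1.29646, -0.189)–(2.26267, 0, -0.189)  len=1.6025

Chained into 2 loop(s):
  loop 1: 10 segments, perimeter = 9.2156
  loop 2: 10 segments, perimeter = 13.2996
Total perimeter = 22.515


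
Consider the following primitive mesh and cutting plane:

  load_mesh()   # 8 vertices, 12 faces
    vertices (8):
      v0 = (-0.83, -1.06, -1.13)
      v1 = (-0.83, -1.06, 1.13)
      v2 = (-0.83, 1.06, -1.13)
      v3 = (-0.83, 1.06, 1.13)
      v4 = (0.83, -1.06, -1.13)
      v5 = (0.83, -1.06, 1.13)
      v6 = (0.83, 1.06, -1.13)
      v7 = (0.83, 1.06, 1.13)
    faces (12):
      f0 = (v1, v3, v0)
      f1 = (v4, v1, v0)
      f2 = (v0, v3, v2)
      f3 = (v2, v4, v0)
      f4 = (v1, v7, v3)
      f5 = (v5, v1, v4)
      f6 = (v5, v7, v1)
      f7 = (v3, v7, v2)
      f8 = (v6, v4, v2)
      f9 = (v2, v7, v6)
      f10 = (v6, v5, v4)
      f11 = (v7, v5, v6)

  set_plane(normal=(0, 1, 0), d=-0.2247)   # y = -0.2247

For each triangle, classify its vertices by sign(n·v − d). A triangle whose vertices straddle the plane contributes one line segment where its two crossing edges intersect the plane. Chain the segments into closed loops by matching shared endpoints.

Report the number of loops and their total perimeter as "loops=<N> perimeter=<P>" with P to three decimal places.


loops=1 perimeter=7.840

Straddling triangles (8 of 12):
  (v1,v3,v0) [-+-] → (-0.83, -0.2247, 1.13)–(-0.83, -0.2247, -0.239539)  len=1.3695
  (v0,v3,v2) [-++] → (-0.83, -0.2247, -0.239539)–(-0.83, -0.2247, -1.13)  len=0.8905
  (v2,v4,v0) [+--] → (0.175944, -0.2247, -1.13)–(-0.83, -0.2247, -1.13)  len=1.0059
  (v1,v7,v3) [-++] → (-0.175944, -0.2247, 1.13)–(-0.83, -0.2247, 1.13)  len=0.6541
  (v5,v7,v1) [-+-] → (0.83, -0.2247, 1.13)–(-0.175944, -0.2247, 1.13)  len=1.0059
  (v6,v4,v2) [+-+] → (0.83, -0.2247, -1.13)–(0.175944, -0.2247, -1.13)  len=0.6541
  (v6,v5,v4) [+--] → (0.83, -0.2247, 0.239539)–(0.83, -0.2247, -1.13)  len=1.3695
  (v7,v5,v6) [+-+] → (0.83, -0.2247, 1.13)–(0.83, -0.2247, 0.239539)  len=0.8905

Chained into 1 loop(s):
  loop 1: 8 segments, perimeter = 7.8400
Total perimeter = 7.840


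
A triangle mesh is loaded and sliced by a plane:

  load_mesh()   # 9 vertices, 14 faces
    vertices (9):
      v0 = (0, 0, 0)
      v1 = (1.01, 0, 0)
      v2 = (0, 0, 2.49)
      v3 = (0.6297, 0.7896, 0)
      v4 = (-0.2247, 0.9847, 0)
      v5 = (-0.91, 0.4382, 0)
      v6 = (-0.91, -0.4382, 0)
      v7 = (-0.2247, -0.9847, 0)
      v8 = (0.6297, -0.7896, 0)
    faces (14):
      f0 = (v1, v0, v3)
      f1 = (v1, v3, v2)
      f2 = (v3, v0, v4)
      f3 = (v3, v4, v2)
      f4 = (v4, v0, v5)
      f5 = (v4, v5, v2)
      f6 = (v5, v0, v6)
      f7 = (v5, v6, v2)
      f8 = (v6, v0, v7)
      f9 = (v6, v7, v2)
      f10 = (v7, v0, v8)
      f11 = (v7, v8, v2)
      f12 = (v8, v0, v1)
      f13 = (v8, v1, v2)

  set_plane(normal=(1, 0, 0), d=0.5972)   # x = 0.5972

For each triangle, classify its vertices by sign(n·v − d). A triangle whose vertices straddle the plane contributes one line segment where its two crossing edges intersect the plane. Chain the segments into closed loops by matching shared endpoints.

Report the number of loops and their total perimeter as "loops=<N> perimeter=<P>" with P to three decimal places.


Straddling triangles (8 of 14):
  (v1,v0,v3) [+-+] → (0.5972, 0, 0)–(0.5972, 0.748847, 0)  len=0.7488
  (v1,v3,v2) [++-] → (0.5972, 0.748847, 0.128514)–(0.5972, 0, 1.0177)  len=1.1625
  (v3,v0,v4) [+--] → (0.5972, 0.748847, 0)–(0.5972, 0.797021, 0)  len=0.0482
  (v3,v4,v2) [+--] → (0.5972, 0.797021, 0)–(0.5972, 0.748847, 0.128514)  len=0.1372
  (v7,v0,v8) [--+] → (0.5972, -0.748847, 0)–(0.5972, -0.797021, 0)  len=0.0482
  (v7,v8,v2) [-+-] → (0.5972, -0.797021, 0)–(0.5972, -0.748847, 0.128514)  len=0.1372
  (v8,v0,v1) [+-+] → (0.5972, -0.748847, 0)–(0.5972, 0, 0)  len=0.7488
  (v8,v1,v2) [++-] → (0.5972, 0, 1.0177)–(0.5972, -0.748847, 0.128514)  len=1.1625

Chained into 1 loop(s):
  loop 1: 8 segments, perimeter = 4.1935
Total perimeter = 4.194

loops=1 perimeter=4.194


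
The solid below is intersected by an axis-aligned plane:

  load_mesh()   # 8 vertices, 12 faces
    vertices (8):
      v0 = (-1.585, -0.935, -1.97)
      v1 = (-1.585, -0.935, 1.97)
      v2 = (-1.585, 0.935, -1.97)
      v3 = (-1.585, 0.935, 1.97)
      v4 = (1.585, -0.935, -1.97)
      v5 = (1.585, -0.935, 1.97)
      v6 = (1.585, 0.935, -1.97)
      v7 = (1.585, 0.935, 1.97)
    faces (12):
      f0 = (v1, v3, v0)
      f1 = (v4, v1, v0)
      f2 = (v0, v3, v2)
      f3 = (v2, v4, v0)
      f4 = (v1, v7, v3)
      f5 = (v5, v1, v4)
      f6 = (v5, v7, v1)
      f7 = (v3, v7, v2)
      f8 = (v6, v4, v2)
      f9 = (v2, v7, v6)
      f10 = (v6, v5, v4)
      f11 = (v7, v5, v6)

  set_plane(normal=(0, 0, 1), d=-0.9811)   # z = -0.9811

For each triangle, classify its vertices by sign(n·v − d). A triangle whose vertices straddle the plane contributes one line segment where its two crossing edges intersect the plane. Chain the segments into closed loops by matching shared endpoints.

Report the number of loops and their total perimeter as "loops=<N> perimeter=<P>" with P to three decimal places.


loops=1 perimeter=10.080

Straddling triangles (8 of 12):
  (v1,v3,v0) [++-] → (-1.585, -0.465649, -0.9811)–(-1.585, -0.935, -0.9811)  len=0.4694
  (v4,v1,v0) [-+-] → (0.789362, -0.935, -0.9811)–(-1.585, -0.935, -0.9811)  len=2.3744
  (v0,v3,v2) [-+-] → (-1.585, -0.465649, -0.9811)–(-1.585, 0.935, -0.9811)  len=1.4006
  (v5,v1,v4) [++-] → (0.789362, -0.935, -0.9811)–(1.585, -0.935, -0.9811)  len=0.7956
  (v3,v7,v2) [++-] → (-0.789362, 0.935, -0.9811)–(-1.585, 0.935, -0.9811)  len=0.7956
  (v2,v7,v6) [-+-] → (-0.789362, 0.935, -0.9811)–(1.585, 0.935, -0.9811)  len=2.3744
  (v6,v5,v4) [-+-] → (1.585, 0.465649, -0.9811)–(1.585, -0.935, -0.9811)  len=1.4006
  (v7,v5,v6) [++-] → (1.585, 0.465649, -0.9811)–(1.585, 0.935, -0.9811)  len=0.4694

Chained into 1 loop(s):
  loop 1: 8 segments, perimeter = 10.0800
Total perimeter = 10.080


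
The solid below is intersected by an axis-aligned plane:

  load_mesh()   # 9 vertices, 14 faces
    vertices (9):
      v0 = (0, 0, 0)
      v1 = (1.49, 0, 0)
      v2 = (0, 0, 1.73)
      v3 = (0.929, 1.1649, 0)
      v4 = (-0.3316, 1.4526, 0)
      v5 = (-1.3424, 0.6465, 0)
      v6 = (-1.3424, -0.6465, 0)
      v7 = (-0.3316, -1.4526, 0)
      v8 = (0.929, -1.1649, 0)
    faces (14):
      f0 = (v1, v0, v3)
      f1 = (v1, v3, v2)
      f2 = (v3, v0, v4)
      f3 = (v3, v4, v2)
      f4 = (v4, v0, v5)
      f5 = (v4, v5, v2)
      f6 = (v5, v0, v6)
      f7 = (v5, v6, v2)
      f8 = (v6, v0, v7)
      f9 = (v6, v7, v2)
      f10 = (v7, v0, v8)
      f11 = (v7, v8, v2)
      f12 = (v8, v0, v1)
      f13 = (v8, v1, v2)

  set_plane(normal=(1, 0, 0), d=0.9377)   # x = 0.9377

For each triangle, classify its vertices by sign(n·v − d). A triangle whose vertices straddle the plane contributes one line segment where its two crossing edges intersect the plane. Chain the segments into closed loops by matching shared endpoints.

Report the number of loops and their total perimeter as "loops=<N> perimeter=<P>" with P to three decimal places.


loops=1 perimeter=4.922

Straddling triangles (4 of 14):
  (v1,v0,v3) [+--] → (0.9377, 0, 0)–(0.9377, 1.14683, 0)  len=1.1468
  (v1,v3,v2) [+--] → (0.9377, 1.14683, 0)–(0.9377, 0, 0.641261)  len=1.3139
  (v8,v0,v1) [--+] → (0.9377, 0, 0)–(0.9377, -1.14683, 0)  len=1.1468
  (v8,v1,v2) [-+-] → (0.9377, -1.14683, 0)–(0.9377, 0, 0.641261)  len=1.3139

Chained into 1 loop(s):
  loop 1: 4 segments, perimeter = 4.9216
Total perimeter = 4.922


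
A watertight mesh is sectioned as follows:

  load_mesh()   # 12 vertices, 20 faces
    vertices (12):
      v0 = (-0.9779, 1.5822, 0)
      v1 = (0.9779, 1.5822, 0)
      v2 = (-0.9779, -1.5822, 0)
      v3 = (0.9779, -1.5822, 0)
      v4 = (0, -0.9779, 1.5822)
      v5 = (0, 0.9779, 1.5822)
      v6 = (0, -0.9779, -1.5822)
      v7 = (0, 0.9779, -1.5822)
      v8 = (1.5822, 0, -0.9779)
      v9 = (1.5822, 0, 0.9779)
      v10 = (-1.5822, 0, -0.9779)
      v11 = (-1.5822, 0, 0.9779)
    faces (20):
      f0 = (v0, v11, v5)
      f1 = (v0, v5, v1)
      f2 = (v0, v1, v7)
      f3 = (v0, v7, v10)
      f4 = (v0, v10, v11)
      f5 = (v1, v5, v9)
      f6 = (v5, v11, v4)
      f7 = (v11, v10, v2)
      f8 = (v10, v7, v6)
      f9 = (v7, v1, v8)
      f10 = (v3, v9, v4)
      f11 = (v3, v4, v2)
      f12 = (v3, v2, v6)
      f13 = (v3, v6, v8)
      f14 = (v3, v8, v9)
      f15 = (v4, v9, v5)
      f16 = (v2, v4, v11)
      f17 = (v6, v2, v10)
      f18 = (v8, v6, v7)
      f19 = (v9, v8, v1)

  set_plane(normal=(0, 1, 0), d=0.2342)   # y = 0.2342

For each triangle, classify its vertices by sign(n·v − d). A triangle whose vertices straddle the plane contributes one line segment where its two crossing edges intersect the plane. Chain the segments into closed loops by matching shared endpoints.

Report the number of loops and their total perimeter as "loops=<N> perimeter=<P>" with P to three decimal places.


Straddling triangles (10 of 20):
  (v0,v11,v5) [+-+] → (-1.49275, 0.2342, 0.83315)–(-1.20327, 0.2342, 1.12263)  len=0.4094
  (v0,v7,v10) [++-] → (-1.20327, 0.2342, -1.12263)–(-1.49275, 0.2342, -0.83315)  len=0.4094
  (v0,v10,v11) [+--] → (-1.49275, 0.2342, -0.83315)–(-1.49275, 0.2342, 0.83315)  len=1.6663
  (v1,v5,v9) [++-] → (1.20327, 0.2342, 1.12263)–(1.49275, 0.2342, 0.83315)  len=0.4094
  (v5,v11,v4) [+--] → (-1.20327, 0.2342, 1.12263)–(0, 0.2342, 1.5822)  len=1.2881
  (v10,v7,v6) [-+-] → (-1.20327, 0.2342, -1.12263)–(0, 0.2342, -1.5822)  len=1.2881
  (v7,v1,v8) [++-] → (1.49275, 0.2342, -0.83315)–(1.20327, 0.2342, -1.12263)  len=0.4094
  (v4,v9,v5) [--+] → (1.20327, 0.2342, 1.12263)–(0, 0.2342, 1.5822)  len=1.2881
  (v8,v6,v7) [--+] → (0, 0.2342, -1.5822)–(1.20327, 0.2342, -1.12263)  len=1.2881
  (v9,v8,v1) [--+] → (1.49275, 0.2342, -0.83315)–(1.49275, 0.2342, 0.83315)  len=1.6663

Chained into 1 loop(s):
  loop 1: 10 segments, perimeter = 10.1223
Total perimeter = 10.122

loops=1 perimeter=10.122


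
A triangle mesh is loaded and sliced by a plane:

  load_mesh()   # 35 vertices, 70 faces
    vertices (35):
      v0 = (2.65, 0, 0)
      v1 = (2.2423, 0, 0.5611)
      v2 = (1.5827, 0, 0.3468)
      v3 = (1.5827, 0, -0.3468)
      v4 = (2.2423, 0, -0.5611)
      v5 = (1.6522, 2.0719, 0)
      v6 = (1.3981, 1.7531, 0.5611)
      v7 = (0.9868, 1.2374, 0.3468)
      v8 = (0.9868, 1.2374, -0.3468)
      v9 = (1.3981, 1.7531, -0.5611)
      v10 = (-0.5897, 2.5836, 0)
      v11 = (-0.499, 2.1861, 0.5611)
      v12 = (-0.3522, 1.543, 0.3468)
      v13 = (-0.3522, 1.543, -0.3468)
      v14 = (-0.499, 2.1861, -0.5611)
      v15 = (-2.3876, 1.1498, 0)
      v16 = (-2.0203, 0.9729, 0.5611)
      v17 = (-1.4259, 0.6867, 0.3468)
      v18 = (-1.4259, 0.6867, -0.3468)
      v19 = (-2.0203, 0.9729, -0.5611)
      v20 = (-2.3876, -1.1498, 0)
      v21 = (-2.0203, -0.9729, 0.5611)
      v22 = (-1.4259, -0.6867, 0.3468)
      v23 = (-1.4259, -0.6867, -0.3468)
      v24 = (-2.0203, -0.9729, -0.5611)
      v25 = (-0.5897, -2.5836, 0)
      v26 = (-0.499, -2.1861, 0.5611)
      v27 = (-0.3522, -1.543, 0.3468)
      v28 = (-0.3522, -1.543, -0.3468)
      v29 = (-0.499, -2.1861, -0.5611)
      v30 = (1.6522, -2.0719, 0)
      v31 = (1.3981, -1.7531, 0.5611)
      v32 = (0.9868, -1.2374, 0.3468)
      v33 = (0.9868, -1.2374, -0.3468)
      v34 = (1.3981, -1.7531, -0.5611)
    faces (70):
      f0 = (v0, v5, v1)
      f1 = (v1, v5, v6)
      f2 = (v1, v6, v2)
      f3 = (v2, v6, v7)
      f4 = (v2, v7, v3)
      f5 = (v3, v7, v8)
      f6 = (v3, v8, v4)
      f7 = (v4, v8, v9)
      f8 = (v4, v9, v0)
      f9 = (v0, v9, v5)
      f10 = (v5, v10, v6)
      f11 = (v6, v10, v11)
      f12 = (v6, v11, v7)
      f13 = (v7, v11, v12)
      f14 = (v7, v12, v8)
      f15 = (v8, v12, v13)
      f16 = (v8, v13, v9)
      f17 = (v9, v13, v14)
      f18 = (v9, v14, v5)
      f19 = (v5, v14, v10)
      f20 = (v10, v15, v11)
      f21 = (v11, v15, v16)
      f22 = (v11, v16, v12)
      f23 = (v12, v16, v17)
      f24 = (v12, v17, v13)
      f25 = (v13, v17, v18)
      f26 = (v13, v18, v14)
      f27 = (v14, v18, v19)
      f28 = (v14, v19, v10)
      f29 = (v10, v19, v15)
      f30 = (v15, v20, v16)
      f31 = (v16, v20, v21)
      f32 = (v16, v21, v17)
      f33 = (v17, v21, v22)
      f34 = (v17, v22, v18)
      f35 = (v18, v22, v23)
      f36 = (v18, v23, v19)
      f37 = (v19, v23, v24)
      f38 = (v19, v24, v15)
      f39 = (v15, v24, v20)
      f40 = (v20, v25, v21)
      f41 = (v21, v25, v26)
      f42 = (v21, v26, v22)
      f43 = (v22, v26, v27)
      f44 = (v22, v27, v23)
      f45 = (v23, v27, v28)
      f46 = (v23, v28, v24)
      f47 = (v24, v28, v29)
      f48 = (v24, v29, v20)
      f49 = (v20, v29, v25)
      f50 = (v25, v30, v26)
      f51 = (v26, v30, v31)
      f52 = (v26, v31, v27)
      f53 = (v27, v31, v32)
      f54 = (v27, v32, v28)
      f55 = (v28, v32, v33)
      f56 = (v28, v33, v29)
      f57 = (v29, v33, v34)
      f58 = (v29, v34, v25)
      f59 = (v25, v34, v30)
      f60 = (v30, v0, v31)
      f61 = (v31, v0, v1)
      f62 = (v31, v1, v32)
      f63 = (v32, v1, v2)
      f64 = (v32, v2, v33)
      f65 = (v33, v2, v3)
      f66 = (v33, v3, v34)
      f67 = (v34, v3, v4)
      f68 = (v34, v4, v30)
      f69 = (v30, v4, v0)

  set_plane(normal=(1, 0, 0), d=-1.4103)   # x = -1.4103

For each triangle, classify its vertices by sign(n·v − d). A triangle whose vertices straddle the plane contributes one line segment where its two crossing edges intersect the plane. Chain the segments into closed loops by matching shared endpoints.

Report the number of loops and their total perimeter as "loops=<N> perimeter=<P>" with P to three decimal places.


Straddling triangles (20 of 70):
  (v10,v15,v11) [+-+] → (-1.4103, 1.92918, 0)–(-1.4103, 1.68606, 0.290354)  len=0.3787
  (v11,v15,v16) [+--] → (-1.4103, 1.68606, 0.290354)–(-1.4103, 1.45936, 0.5611)  len=0.3531
  (v11,v16,v12) [+-+] → (-1.4103, 1.45936, 0.5611)–(-1.4103, 1.18138, 0.482734)  len=0.2888
  (v12,v16,v17) [+--] → (-1.4103, 1.18138, 0.482734)–(-1.4103, 0.699141, 0.3468)  len=0.5010
  (v12,v17,v13) [+-+] → (-1.4103, 0.699141, 0.3468)–(-1.4103, 0.699141, 0.336723)  len=0.0101
  (v13,v17,v18) [+--] → (-1.4103, 0.699141, 0.336723)–(-1.4103, 0.699141, -0.3468)  len=0.6835
  (v13,v18,v14) [+-+] → (-1.4103, 0.699141, -0.3468)–(-1.4103, 0.711935, -0.350407)  len=0.0133
  (v14,v18,v19) [+--] → (-1.4103, 0.711935, -0.350407)–(-1.4103, 1.45936, -0.5611)  len=0.7766
  (v14,v19,v10) [+-+] → (-1.4103, 1.45936, -0.5611)–(-1.4103, 1.65969, -0.32185)  len=0.3120
  (v10,v19,v15) [+--] → (-1.4103, 1.65969, -0.32185)–(-1.4103, 1.92918, 0)  len=0.4198
  (v20,v25,v21) [-+-] → (-1.4103, -1.92918, 0)–(-1.4103, -1.65969, 0.32185)  len=0.4198
  (v21,v25,v26) [-++] → (-1.4103, -1.65969, 0.32185)–(-1.4103, -1.45936, 0.5611)  len=0.3120
  (v21,v26,v22) [-+-] → (-1.4103, -1.45936, 0.5611)–(-1.4103, -0.711935, 0.350407)  len=0.7766
  (v22,v26,v27) [-++] → (-1.4103, -0.711935, 0.350407)–(-1.4103, -0.699141, 0.3468)  len=0.0133
  (v22,v27,v23) [-+-] → (-1.4103, -0.699141, 0.3468)–(-1.4103, -0.699141, -0.336723)  len=0.6835
  (v23,v27,v28) [-++] → (-1.4103, -0.699141, -0.336723)–(-1.4103, -0.699141, -0.3468)  len=0.0101
  (v23,v28,v24) [-+-] → (-1.4103, -0.699141, -0.3468)–(-1.4103, -1.18138, -0.482734)  len=0.5010
  (v24,v28,v29) [-++] → (-1.4103, -1.18138, -0.482734)–(-1.4103, -1.45936, -0.5611)  len=0.2888
  (v24,v29,v20) [-+-] → (-1.4103, -1.45936, -0.5611)–(-1.4103, -1.68606, -0.290354)  len=0.3531
  (v20,v29,v25) [-++] → (-1.4103, -1.68606, -0.290354)–(-1.4103, -1.92918, 0)  len=0.3787

Chained into 2 loop(s):
  loop 1: 10 segments, perimeter = 3.7369
  loop 2: 10 segments, perimeter = 3.7369
Total perimeter = 7.474

loops=2 perimeter=7.474


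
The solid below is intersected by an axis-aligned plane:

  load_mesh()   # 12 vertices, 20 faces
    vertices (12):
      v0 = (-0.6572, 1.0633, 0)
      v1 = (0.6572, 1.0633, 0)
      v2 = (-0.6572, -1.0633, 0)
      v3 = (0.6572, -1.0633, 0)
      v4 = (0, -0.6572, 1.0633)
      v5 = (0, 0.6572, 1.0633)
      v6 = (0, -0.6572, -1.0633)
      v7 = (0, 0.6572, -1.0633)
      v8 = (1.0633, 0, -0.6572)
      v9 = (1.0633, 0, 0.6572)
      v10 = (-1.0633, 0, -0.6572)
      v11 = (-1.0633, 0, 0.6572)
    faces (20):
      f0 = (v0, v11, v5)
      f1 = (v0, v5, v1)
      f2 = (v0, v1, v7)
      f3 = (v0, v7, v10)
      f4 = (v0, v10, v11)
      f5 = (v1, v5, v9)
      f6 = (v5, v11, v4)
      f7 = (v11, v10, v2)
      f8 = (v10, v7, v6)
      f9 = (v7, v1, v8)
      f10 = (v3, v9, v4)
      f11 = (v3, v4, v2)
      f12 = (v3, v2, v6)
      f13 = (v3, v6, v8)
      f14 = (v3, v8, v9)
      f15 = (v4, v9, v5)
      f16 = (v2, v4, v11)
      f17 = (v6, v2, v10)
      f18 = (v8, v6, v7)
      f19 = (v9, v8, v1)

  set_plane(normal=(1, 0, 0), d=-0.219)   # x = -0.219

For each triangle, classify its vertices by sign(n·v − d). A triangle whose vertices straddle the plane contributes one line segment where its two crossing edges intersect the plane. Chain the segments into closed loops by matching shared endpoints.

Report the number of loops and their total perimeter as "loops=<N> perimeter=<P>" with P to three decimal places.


Straddling triangles (10 of 20):
  (v0,v11,v5) [--+] → (-0.219, 0.521841, 0.979659)–(-0.219, 0.792525, 0.708975)  len=0.3828
  (v0,v5,v1) [-++] → (-0.219, 0.792525, 0.708975)–(-0.219, 1.0633, 0)  len=0.7589
  (v0,v1,v7) [-++] → (-0.219, 1.0633, 0)–(-0.219, 0.792525, -0.708975)  len=0.7589
  (v0,v7,v10) [-+-] → (-0.219, 0.792525, -0.708975)–(-0.219, 0.521841, -0.979659)  len=0.3828
  (v5,v11,v4) [+-+] → (-0.219, 0.521841, 0.979659)–(-0.219, -0.521841, 0.979659)  len=1.0437
  (v10,v7,v6) [-++] → (-0.219, 0.521841, -0.979659)–(-0.219, -0.521841, -0.979659)  len=1.0437
  (v3,v4,v2) [++-] → (-0.219, -0.792525, 0.708975)–(-0.219, -1.0633, 0)  len=0.7589
  (v3,v2,v6) [+-+] → (-0.219, -1.0633, 0)–(-0.219, -0.792525, -0.708975)  len=0.7589
  (v2,v4,v11) [-+-] → (-0.219, -0.792525, 0.708975)–(-0.219, -0.521841, 0.979659)  len=0.3828
  (v6,v2,v10) [+--] → (-0.219, -0.792525, -0.708975)–(-0.219, -0.521841, -0.979659)  len=0.3828

Chained into 1 loop(s):
  loop 1: 10 segments, perimeter = 6.6543
Total perimeter = 6.654

loops=1 perimeter=6.654
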